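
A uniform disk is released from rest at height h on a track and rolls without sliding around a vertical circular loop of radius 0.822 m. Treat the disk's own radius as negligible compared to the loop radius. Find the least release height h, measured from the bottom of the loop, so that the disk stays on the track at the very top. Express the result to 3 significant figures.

h_min ≈ 2.26 m

Here I = (1/2)MR², so the shape factor k = I/(MR²) = 0.5.
At the top of the loop, the minimum-contact condition is Mg = Mv_top²/r, so v_top² = gr.
With ω = v/R, the kinetic energy at speed v is ½(1+k)Mv² = (3/4)Mv².
Energy conservation from release (height h) to the top (height 2r): Mgh = Mg(2r) + (3/4)M·gr.
Thus h_min = 2r + (1+k)r/2 = r(2 + 1.5/2) = 0.822 × 2.75 ≈ 2.26 m.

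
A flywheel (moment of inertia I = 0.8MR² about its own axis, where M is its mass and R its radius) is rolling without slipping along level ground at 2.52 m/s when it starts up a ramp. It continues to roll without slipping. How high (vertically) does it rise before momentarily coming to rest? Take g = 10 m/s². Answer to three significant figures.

Here I = 0.8MR², so the shape factor k = I/(MR²) = 0.8.
Rolling without slipping gives ω = v/R, so the total kinetic energy is ½Mv² + ½Iω² = ½(1+k)Mv² = (9/10)Mv².
At the top the kinetic energy is zero, so (9/10)Mv₀² = Mgh.
Thus h = (1+k)v₀²/(2g) = 1.8 × 2.52² / (2 × 10) ≈ 0.572 m.

h ≈ 0.572 m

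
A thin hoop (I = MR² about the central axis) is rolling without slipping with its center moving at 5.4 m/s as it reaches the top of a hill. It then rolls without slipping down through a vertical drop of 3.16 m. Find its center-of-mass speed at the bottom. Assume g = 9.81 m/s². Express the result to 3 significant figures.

v ≈ 7.76 m/s

The moment of inertia is MR², giving k ≡ I/(MR²) = 1.
The rolling condition ω = v/R makes the rotational term ½I(v/R)² = ½kMv², so KE_total = ½(1+k)Mv² = Mv².
Conserving energy between top and bottom: Mv² = Mv₀² + Mgh, hence v² = v₀² + 2gh/(1+k).
v = √(5.4² + 2×9.81×3.16/2) = √60.16 ≈ 7.76 m/s.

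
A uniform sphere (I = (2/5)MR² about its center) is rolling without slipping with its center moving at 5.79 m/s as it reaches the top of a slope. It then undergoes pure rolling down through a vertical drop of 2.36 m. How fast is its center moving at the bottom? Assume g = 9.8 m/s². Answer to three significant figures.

For this body I = (2/5)MR², i.e. k = I/(MR²) = 0.4.
Rolling without slipping gives ω = v/R, so the total kinetic energy is ½Mv² + ½Iω² = ½(1+k)Mv² = (7/10)Mv².
Conserving energy between top and bottom: (7/10)Mv² = (7/10)Mv₀² + Mgh, hence v² = v₀² + 2gh/(1+k).
v = √(5.79² + 2×9.8×2.36/1.4) = √66.56 ≈ 8.16 m/s.

v ≈ 8.16 m/s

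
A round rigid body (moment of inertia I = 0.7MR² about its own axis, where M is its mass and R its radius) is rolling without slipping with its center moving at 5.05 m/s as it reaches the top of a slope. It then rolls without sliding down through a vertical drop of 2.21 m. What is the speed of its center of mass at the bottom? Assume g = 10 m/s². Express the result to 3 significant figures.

v ≈ 7.18 m/s

For this body I = 0.7MR², i.e. k = I/(MR²) = 0.7.
Rolling without slipping gives ω = v/R, so the total kinetic energy is ½Mv² + ½Iω² = ½(1+k)Mv² = (17/20)Mv².
Energy conservation: (17/20)Mv₀² + Mgh = (17/20)Mv², so v² = v₀² + 2gh/(1+k).
v = √(5.05² + 2×10×2.21/1.7) = √51.5 ≈ 7.18 m/s.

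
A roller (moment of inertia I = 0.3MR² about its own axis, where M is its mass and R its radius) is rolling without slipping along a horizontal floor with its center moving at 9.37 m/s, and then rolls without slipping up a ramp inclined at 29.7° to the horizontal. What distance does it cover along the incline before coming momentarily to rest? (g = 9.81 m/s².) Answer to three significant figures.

d ≈ 11.7 m

Here I = 0.3MR², so the shape factor k = I/(MR²) = 0.3.
Pure rolling means v = ωR; then KE = ½Mv² + ½I(v/R)² = ½(1+k)Mv² = (13/20)Mv².
Setting this equal to Mgh gives the vertical rise h = (1+k)v₀²/(2g) = 1.3×9.37²/(2×9.81) = 5.817 m.
Along the incline, d = h/sinθ = 5.817/sin29.7° ≈ 11.7 m.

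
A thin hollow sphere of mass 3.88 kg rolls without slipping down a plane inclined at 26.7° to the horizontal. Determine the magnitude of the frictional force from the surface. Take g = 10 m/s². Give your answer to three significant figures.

For this body I = (2/3)MR², i.e. k = I/(MR²) = 2/3.
Translational: Mg sinθ − f = Ma. Rotational about the CM: fR = Iα = kMRa, so f = kMa.
Combining, a = g sinθ/(1+k) and f = kMa = kMg sinθ/(1+k).
f = (2/3) × 3.88 × 10 × sin26.7° / 1.667 ≈ 6.97 N.

f ≈ 6.97 N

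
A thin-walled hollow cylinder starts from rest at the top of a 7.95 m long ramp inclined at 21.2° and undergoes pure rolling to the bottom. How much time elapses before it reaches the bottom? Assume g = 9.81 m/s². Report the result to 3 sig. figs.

The moment of inertia is MR², giving k ≡ I/(MR²) = 1.
Along the incline Mg sinθ − f = Ma, and torque about the center fR = Iα = kMR²(a/R) gives f = kMa.
Hence a = g sinθ/(1+k) = 9.81×sin21.2°/2 = 1.774 m/s².
Starting from rest, L = ½at², so t = √(2L/a) = √(2×7.95/1.774) ≈ 2.99 s.

t ≈ 2.99 s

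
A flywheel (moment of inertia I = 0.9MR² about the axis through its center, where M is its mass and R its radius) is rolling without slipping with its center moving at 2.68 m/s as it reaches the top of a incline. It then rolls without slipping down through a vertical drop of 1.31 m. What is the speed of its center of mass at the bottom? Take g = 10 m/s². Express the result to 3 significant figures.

The moment of inertia is 0.9MR², giving k ≡ I/(MR²) = 0.9.
Rolling without slipping gives ω = v/R, so the total kinetic energy is ½Mv² + ½Iω² = ½(1+k)Mv² = (19/20)Mv².
Energy conservation: (19/20)Mv₀² + Mgh = (19/20)Mv², so v² = v₀² + 2gh/(1+k).
v = √(2.68² + 2×10×1.31/1.9) = √20.97 ≈ 4.58 m/s.

v ≈ 4.58 m/s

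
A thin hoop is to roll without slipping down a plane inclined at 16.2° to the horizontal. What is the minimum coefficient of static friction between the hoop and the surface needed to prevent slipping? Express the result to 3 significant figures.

μ_min ≈ 0.145

With I = MR², the ratio k = I/(MR²) is 1.
Newton's second law down the slope: Mg sinθ − f = Ma. The torque equation fR = Iα (with α = a/R) gives f = kMa.
These give a = g sinθ/(1+k) and the required friction f = kMg sinθ/(1+k).
The normal force is N = Mg cosθ, so μ_min = f/N = k tanθ/(1+k).
μ_min = 1 × tan16.2° / 2 ≈ 0.145.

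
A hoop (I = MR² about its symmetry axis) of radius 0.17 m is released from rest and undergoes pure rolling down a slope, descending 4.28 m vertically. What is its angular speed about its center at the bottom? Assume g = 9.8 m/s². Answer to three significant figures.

ω ≈ 38.1 rad/s

Here I = MR², so the shape factor k = I/(MR²) = 1.
Pure rolling means v = ωR; then KE = ½Mv² + ½I(v/R)² = ½(1+k)Mv² = Mv².
Energy conservation Mgh = ½(1+k)Mv² gives v = √(2gh/(1+k)) = √(2 × 9.8 × 4.28 / 2) = 6.476 m/s.
Then ω = v/R = 6.476 / 0.17 ≈ 38.1 rad/s.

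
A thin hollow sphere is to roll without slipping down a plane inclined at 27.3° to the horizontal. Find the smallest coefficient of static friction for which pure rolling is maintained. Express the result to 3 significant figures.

μ_min ≈ 0.206

With I = (2/3)MR², the ratio k = I/(MR²) is 2/3.
Along the incline Mg sinθ − f = Ma, and torque about the center fR = Iα = kMR²(a/R) gives f = kMa.
These give a = g sinθ/(1+k) and the required friction f = kMg sinθ/(1+k).
With N = Mg cosθ, the no-slip condition f ≤ μN gives μ_min = f/N = k tanθ/(1+k).
μ_min = (2/3) × tan27.3° / 1.667 ≈ 0.206.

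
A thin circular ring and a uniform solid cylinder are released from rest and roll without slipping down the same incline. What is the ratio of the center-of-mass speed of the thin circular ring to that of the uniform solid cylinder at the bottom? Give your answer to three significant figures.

v_ratio ≈ 0.866

Each satisfies Mgh = ½(1+k)Mv² with k = I/(MR²), so v ∝ 1/√(1+k).
For the thin circular ring k = 1; for the uniform solid cylinder k = 0.5.
v₁/v₂ = √((1+k₂)/(1+k₁)) = √(1.5/2) ≈ 0.866.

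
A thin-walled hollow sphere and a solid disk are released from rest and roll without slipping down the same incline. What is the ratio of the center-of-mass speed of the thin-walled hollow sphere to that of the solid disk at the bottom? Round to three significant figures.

v_ratio ≈ 0.949

Each satisfies Mgh = ½(1+k)Mv² with k = I/(MR²), so v ∝ 1/√(1+k).
For the thin-walled hollow sphere k = 2/3; for the solid disk k = 0.5.
v₁/v₂ = √((1+k₂)/(1+k₁)) = √(1.5/1.667) ≈ 0.949.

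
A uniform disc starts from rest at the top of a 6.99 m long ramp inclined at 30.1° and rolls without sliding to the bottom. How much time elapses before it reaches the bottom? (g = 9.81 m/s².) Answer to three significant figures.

t ≈ 2.06 s

With I = (1/2)MR², the ratio k = I/(MR²) is 0.5.
Newton's second law down the slope: Mg sinθ − f = Ma. The torque equation fR = Iα (with α = a/R) gives f = kMa.
Hence a = g sinθ/(1+k) = 9.81×sin30.1°/1.5 = 3.28 m/s².
Starting from rest, L = ½at², so t = √(2L/a) = √(2×6.99/3.28) ≈ 2.06 s.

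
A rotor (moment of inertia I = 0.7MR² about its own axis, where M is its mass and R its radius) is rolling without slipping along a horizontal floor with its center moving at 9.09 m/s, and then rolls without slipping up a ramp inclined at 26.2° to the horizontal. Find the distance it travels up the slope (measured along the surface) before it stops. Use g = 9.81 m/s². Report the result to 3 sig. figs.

d ≈ 16.2 m

With I = 0.7MR², the ratio k = I/(MR²) is 0.7.
Since it rolls without slipping, ω = v/R and KE = ½Mv² + ½Iω² = ½(1+k)Mv² = (17/20)Mv².
Setting this equal to Mgh gives the vertical rise h = (1+k)v₀²/(2g) = 1.7×9.09²/(2×9.81) = 7.159 m.
Along the incline, d = h/sinθ = 7.159/sin26.2° ≈ 16.2 m.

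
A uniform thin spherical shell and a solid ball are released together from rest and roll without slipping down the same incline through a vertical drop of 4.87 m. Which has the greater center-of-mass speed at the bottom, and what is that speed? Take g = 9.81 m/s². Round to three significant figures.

For rolling without slipping, Mgh = ½(1+k)Mv² where k = I/(MR²), so v = √(2gh/(1+k)).
Uniform thin spherical shell: k = 2/3, giving v = √(2×9.81×4.87/1.667) = 7.572 m/s.
Solid ball: k = 0.4, giving v = √(2×9.81×4.87/1.4) = 8.261 m/s.
The smaller k wins: the solid ball, at ≈ 8.26 m/s.

the solid ball, at v ≈ 8.26 m/s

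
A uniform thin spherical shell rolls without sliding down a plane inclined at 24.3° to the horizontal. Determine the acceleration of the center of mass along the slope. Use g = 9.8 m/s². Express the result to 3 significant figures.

The moment of inertia is (2/3)MR², giving k ≡ I/(MR²) = 2/3.
Along the incline Mg sinθ − f = Ma, and torque about the center fR = Iα = kMR²(a/R) gives f = kMa.
Eliminating f: Mg sinθ = (1+k)Ma, so a = g sinθ/(1+k) = 9.8 × sin24.3° / 1.667 ≈ 2.42 m/s².

a ≈ 2.42 m/s²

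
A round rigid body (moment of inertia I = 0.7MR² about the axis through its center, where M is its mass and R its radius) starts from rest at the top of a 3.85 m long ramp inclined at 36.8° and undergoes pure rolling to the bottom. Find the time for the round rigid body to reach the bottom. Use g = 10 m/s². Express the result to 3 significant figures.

t ≈ 1.48 s

For this body I = 0.7MR², i.e. k = I/(MR²) = 0.7.
Along the incline Mg sinθ − f = Ma, and torque about the center fR = Iα = kMR²(a/R) gives f = kMa.
Hence a = g sinθ/(1+k) = 10×sin36.8°/1.7 = 3.524 m/s².
Starting from rest, L = ½at², so t = √(2L/a) = √(2×3.85/3.524) ≈ 1.48 s.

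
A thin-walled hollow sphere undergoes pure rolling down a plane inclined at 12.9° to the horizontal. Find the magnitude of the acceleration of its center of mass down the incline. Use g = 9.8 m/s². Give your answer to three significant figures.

a ≈ 1.31 m/s²

With I = (2/3)MR², the ratio k = I/(MR²) is 2/3.
Along the incline Mg sinθ − f = Ma, and torque about the center fR = Iα = kMR²(a/R) gives f = kMa.
Eliminating f: Mg sinθ = (1+k)Ma, so a = g sinθ/(1+k) = 9.8 × sin12.9° / 1.667 ≈ 1.31 m/s².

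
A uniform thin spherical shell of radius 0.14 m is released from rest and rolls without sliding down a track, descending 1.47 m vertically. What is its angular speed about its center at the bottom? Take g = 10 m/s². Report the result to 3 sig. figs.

ω ≈ 30.0 rad/s

The moment of inertia is (2/3)MR², giving k ≡ I/(MR²) = 2/3.
Pure rolling means v = ωR; then KE = ½Mv² + ½I(v/R)² = ½(1+k)Mv² = (5/6)Mv².
Energy conservation Mgh = ½(1+k)Mv² gives v = √(2gh/(1+k)) = √(2 × 10 × 1.47 / 1.667) = 4.2 m/s.
The angular speed follows from ω = v/R = 4.2/0.14 ≈ 30.0 rad/s.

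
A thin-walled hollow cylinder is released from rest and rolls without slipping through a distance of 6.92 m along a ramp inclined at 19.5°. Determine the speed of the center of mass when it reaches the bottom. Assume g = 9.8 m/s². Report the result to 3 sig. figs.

v ≈ 4.76 m/s

The moment of inertia is MR², giving k ≡ I/(MR²) = 1.
Rolling without slipping gives ω = v/R, so the total kinetic energy is ½Mv² + ½Iω² = ½(1+k)Mv² = Mv².
The vertical drop is h = L sinθ = 6.92 × sin19.5° = 2.31 m.
Setting Mgh = Mv² gives v = √(2gh/(1+k)) = √(2·9.8·2.31/2) ≈ 4.76 m/s.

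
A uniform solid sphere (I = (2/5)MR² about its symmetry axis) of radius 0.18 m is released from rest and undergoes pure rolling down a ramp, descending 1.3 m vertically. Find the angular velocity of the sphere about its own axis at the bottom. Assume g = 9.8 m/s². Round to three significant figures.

With I = (2/5)MR², the ratio k = I/(MR²) is 0.4.
Pure rolling means v = ωR; then KE = ½Mv² + ½I(v/R)² = ½(1+k)Mv² = (7/10)Mv².
Energy conservation Mgh = ½(1+k)Mv² gives v = √(2gh/(1+k)) = √(2 × 9.8 × 1.3 / 1.4) = 4.266 m/s.
Then ω = v/R = 4.266 / 0.18 ≈ 23.7 rad/s.

ω ≈ 23.7 rad/s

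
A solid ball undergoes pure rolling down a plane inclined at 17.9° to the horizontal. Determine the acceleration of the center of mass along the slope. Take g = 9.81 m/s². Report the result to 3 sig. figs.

a ≈ 2.15 m/s²

With I = (2/5)MR², the ratio k = I/(MR²) is 0.4.
Translational: Mg sinθ − f = Ma. Rotational about the CM: fR = Iα = kMRa, so f = kMa.
Eliminating f: Mg sinθ = (1+k)Ma, so a = g sinθ/(1+k) = 9.81 × sin17.9° / 1.4 ≈ 2.15 m/s².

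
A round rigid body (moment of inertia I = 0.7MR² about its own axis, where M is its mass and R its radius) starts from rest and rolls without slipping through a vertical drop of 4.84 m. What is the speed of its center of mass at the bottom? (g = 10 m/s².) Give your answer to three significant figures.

The moment of inertia is 0.7MR², giving k ≡ I/(MR²) = 0.7.
Since it rolls without slipping, ω = v/R and KE = ½Mv² + ½Iω² = ½(1+k)Mv² = (17/20)Mv².
Setting Mgh = (17/20)Mv² gives v = √(2gh/(1+k)) = √(2·10·4.84/1.7) ≈ 7.55 m/s.

v ≈ 7.55 m/s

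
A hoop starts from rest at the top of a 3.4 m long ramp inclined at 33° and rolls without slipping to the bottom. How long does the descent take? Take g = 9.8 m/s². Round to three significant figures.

t ≈ 1.60 s

Here I = MR², so the shape factor k = I/(MR²) = 1.
Newton's second law down the slope: Mg sinθ − f = Ma. The torque equation fR = Iα (with α = a/R) gives f = kMa.
Hence a = g sinθ/(1+k) = 9.8×sin33°/2 = 2.669 m/s².
Starting from rest, L = ½at², so t = √(2L/a) = √(2×3.4/2.669) ≈ 1.60 s.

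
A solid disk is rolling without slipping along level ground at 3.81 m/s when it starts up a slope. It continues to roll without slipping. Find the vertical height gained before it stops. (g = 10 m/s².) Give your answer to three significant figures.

With I = (1/2)MR², the ratio k = I/(MR²) is 0.5.
The rolling condition ω = v/R makes the rotational term ½I(v/R)² = ½kMv², so KE_total = ½(1+k)Mv² = (3/4)Mv².
At the top the kinetic energy is zero, so (3/4)Mv₀² = Mgh.
Thus h = (1+k)v₀²/(2g) = 1.5 × 3.81² / (2 × 10) ≈ 1.09 m.

h ≈ 1.09 m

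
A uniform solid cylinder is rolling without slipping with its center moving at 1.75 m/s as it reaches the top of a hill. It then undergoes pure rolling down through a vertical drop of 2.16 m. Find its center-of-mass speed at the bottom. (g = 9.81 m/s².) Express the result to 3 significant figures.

v ≈ 5.60 m/s

Here I = (1/2)MR², so the shape factor k = I/(MR²) = 0.5.
The rolling condition ω = v/R makes the rotational term ½I(v/R)² = ½kMv², so KE_total = ½(1+k)Mv² = (3/4)Mv².
Energy conservation: (3/4)Mv₀² + Mgh = (3/4)Mv², so v² = v₀² + 2gh/(1+k).
v = √(1.75² + 2×9.81×2.16/1.5) = √31.32 ≈ 5.60 m/s.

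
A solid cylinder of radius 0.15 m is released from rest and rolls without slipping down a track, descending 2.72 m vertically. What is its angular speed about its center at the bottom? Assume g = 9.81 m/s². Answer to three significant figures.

ω ≈ 39.8 rad/s

The moment of inertia is (1/2)MR², giving k ≡ I/(MR²) = 0.5.
Rolling without slipping gives ω = v/R, so the total kinetic energy is ½Mv² + ½Iω² = ½(1+k)Mv² = (3/4)Mv².
Energy conservation Mgh = ½(1+k)Mv² gives v = √(2gh/(1+k)) = √(2 × 9.81 × 2.72 / 1.5) = 5.965 m/s.
The angular speed follows from ω = v/R = 5.965/0.15 ≈ 39.8 rad/s.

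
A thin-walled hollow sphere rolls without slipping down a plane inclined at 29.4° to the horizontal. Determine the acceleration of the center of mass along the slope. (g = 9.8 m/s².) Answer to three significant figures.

With I = (2/3)MR², the ratio k = I/(MR²) is 2/3.
Translational: Mg sinθ − f = Ma. Rotational about the CM: fR = Iα = kMRa, so f = kMa.
Eliminating f: Mg sinθ = (1+k)Ma, so a = g sinθ/(1+k) = 9.8 × sin29.4° / 1.667 ≈ 2.89 m/s².

a ≈ 2.89 m/s²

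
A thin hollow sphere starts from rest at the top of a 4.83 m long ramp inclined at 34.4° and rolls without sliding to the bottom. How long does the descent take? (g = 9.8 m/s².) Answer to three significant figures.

The moment of inertia is (2/3)MR², giving k ≡ I/(MR²) = 2/3.
Along the incline Mg sinθ − f = Ma, and torque about the center fR = Iα = kMR²(a/R) gives f = kMa.
Hence a = g sinθ/(1+k) = 9.8×sin34.4°/1.667 = 3.322 m/s².
Starting from rest, L = ½at², so t = √(2L/a) = √(2×4.83/3.322) ≈ 1.71 s.

t ≈ 1.71 s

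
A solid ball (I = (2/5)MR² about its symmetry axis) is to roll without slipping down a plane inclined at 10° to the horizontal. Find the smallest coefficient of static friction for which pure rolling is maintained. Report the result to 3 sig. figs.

For this body I = (2/5)MR², i.e. k = I/(MR²) = 0.4.
Along the incline Mg sinθ − f = Ma, and torque about the center fR = Iα = kMR²(a/R) gives f = kMa.
These give a = g sinθ/(1+k) and the required friction f = kMg sinθ/(1+k).
The normal force is N = Mg cosθ, so μ_min = f/N = k tanθ/(1+k).
μ_min = 0.4 × tan10° / 1.4 ≈ 0.0504.

μ_min ≈ 0.0504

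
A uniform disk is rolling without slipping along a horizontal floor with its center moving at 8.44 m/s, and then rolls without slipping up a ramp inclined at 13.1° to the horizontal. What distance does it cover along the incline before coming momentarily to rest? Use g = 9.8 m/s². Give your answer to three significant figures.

The moment of inertia is (1/2)MR², giving k ≡ I/(MR²) = 0.5.
Rolling without slipping gives ω = v/R, so the total kinetic energy is ½Mv² + ½Iω² = ½(1+k)Mv² = (3/4)Mv².
Setting this equal to Mgh gives the vertical rise h = (1+k)v₀²/(2g) = 1.5×8.44²/(2×9.8) = 5.452 m.
The distance along the slope is d = h/sinθ = 5.452/sin13.1° ≈ 24.1 m.

d ≈ 24.1 m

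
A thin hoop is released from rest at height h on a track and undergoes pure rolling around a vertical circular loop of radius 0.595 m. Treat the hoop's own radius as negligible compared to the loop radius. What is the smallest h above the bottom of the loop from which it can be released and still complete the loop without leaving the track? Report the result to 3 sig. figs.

h_min ≈ 1.79 m

For this body I = MR², i.e. k = I/(MR²) = 1.
At the top, contact is just lost when gravity alone supplies the centripetal force: Mg = Mv_top²/r, i.e. v_top² = gr.
With ω = v/R, the kinetic energy at speed v is ½(1+k)Mv² = Mv².
Energy conservation from release (height h) to the top (height 2r): Mgh = Mg(2r) + M·gr.
Thus h_min = 2r + (1+k)r/2 = r(2 + 2/2) = 0.595 × 3 ≈ 1.79 m.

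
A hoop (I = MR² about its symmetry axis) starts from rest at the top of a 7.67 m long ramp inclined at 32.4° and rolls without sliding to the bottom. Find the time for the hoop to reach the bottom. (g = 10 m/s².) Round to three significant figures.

t ≈ 2.39 s

With I = MR², the ratio k = I/(MR²) is 1.
Translational: Mg sinθ − f = Ma. Rotational about the CM: fR = Iα = kMRa, so f = kMa.
Hence a = g sinθ/(1+k) = 10×sin32.4°/2 = 2.679 m/s².
Starting from rest, L = ½at², so t = √(2L/a) = √(2×7.67/2.679) ≈ 2.39 s.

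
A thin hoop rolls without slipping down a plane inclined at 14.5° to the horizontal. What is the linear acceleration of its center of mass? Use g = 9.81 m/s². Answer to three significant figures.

For this body I = MR², i.e. k = I/(MR²) = 1.
Along the incline Mg sinθ − f = Ma, and torque about the center fR = Iα = kMR²(a/R) gives f = kMa.
Eliminating f: Mg sinθ = (1+k)Ma, so a = g sinθ/(1+k) = 9.81 × sin14.5° / 2 ≈ 1.23 m/s².

a ≈ 1.23 m/s²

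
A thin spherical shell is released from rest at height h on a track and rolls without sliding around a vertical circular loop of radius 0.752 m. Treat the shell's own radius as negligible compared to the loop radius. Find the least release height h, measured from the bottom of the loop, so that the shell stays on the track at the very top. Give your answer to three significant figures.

With I = (2/3)MR², the ratio k = I/(MR²) is 2/3.
At the top, contact is just lost when gravity alone supplies the centripetal force: Mg = Mv_top²/r, i.e. v_top² = gr.
With ω = v/R, the kinetic energy at speed v is ½(1+k)Mv² = (5/6)Mv².
Energy conservation from release (height h) to the top (height 2r): Mgh = Mg(2r) + (5/6)M·gr.
Thus h_min = 2r + (1+k)r/2 = r(2 + 1.667/2) = 0.752 × 2.833 ≈ 2.13 m.

h_min ≈ 2.13 m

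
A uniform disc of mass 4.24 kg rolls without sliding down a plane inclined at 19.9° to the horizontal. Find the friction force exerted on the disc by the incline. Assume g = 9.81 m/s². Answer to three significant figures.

With I = (1/2)MR², the ratio k = I/(MR²) is 0.5.
Newton's second law down the slope: Mg sinθ − f = Ma. The torque equation fR = Iα (with α = a/R) gives f = kMa.
Combining, a = g sinθ/(1+k) and f = kMa = kMg sinθ/(1+k).
f = 0.5 × 4.24 × 9.81 × sin19.9° / 1.5 ≈ 4.72 N.

f ≈ 4.72 N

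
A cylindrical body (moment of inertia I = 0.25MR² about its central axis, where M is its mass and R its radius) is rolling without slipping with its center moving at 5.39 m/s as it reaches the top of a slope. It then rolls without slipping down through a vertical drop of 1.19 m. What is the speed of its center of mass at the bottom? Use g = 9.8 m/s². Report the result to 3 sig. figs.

With I = 0.25MR², the ratio k = I/(MR²) is 0.25.
Pure rolling means v = ωR; then KE = ½Mv² + ½I(v/R)² = ½(1+k)Mv² = (5/8)Mv².
Conserving energy between top and bottom: (5/8)Mv² = (5/8)Mv₀² + Mgh, hence v² = v₀² + 2gh/(1+k).
v = √(5.39² + 2×9.8×1.19/1.25) = √47.71 ≈ 6.91 m/s.

v ≈ 6.91 m/s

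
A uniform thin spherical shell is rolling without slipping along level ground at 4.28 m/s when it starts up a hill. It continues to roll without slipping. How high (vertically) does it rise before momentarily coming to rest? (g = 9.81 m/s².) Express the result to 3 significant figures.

h ≈ 1.56 m

With I = (2/3)MR², the ratio k = I/(MR²) is 2/3.
Since it rolls without slipping, ω = v/R and KE = ½Mv² + ½Iω² = ½(1+k)Mv² = (5/6)Mv².
At the top the kinetic energy is zero, so (5/6)Mv₀² = Mgh.
Thus h = (1+k)v₀²/(2g) = 1.667 × 4.28² / (2 × 9.81) ≈ 1.56 m.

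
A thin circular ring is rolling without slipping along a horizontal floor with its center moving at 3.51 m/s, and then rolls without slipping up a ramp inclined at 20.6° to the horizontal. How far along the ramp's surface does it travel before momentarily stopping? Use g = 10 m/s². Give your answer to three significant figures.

d ≈ 3.50 m

For this body I = MR², i.e. k = I/(MR²) = 1.
Since it rolls without slipping, ω = v/R and KE = ½Mv² + ½Iω² = ½(1+k)Mv² = Mv².
Setting this equal to Mgh gives the vertical rise h = (1+k)v₀²/(2g) = 2×3.51²/(2×10) = 1.232 m.
The distance along the slope is d = h/sinθ = 1.232/sin20.6° ≈ 3.50 m.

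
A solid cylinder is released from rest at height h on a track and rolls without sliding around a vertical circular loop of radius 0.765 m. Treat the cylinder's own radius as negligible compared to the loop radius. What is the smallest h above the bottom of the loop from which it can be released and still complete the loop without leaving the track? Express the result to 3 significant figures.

h_min ≈ 2.10 m

With I = (1/2)MR², the ratio k = I/(MR²) is 0.5.
At the top, contact is just lost when gravity alone supplies the centripetal force: Mg = Mv_top²/r, i.e. v_top² = gr.
With ω = v/R, the kinetic energy at speed v is ½(1+k)Mv² = (3/4)Mv².
Energy conservation from release (height h) to the top (height 2r): Mgh = Mg(2r) + (3/4)M·gr.
Thus h_min = 2r + (1+k)r/2 = r(2 + 1.5/2) = 0.765 × 2.75 ≈ 2.10 m.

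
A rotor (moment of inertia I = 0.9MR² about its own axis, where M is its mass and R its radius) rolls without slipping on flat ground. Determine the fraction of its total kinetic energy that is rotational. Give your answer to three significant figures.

With I = 0.9MR², the ratio k = I/(MR²) is 0.9.
With ω = v/R, KE_trans = ½Mv² and KE_rot = ½Iω² = ½kMv², so KE_total = ½(1+k)Mv².
The rotational fraction is therefore k/(1+k) = 0.9/1.9 ≈ 0.474.

fraction ≈ 0.474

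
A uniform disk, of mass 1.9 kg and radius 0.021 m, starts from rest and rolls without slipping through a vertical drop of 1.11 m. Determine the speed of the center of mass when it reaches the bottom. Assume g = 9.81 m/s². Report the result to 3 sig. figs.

Here I = (1/2)MR², so the shape factor k = I/(MR²) = 0.5.
The rolling condition ω = v/R makes the rotational term ½I(v/R)² = ½kMv², so KE_total = ½(1+k)Mv² = (3/4)Mv².
Energy conservation: Mgh = (3/4)Mv², so v = √(2gh/(1+k)) = √(2 × 9.81 × 1.11 / 1.5) ≈ 3.81 m/s.

v ≈ 3.81 m/s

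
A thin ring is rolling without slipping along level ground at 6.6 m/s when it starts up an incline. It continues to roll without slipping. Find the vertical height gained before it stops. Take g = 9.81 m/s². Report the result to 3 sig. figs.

h ≈ 4.44 m

The moment of inertia is MR², giving k ≡ I/(MR²) = 1.
Pure rolling means v = ωR; then KE = ½Mv² + ½I(v/R)² = ½(1+k)Mv² = Mv².
At the top the kinetic energy is zero, so Mv₀² = Mgh.
Thus h = (1+k)v₀²/(2g) = 2 × 6.6² / (2 × 9.81) ≈ 4.44 m.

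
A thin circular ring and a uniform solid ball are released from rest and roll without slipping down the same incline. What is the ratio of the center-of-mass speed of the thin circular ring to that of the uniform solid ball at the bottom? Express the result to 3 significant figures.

v_ratio ≈ 0.837

Each satisfies Mgh = ½(1+k)Mv² with k = I/(MR²), so v ∝ 1/√(1+k).
For the thin circular ring k = 1; for the uniform solid ball k = 0.4.
v₁/v₂ = √((1+k₂)/(1+k₁)) = √(1.4/2) ≈ 0.837.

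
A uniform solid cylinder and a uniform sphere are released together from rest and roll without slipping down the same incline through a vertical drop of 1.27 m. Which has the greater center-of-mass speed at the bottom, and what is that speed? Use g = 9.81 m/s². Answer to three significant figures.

For rolling without slipping, Mgh = ½(1+k)Mv² where k = I/(MR²), so v = √(2gh/(1+k)).
Uniform solid cylinder: k = 0.5, giving v = √(2×9.81×1.27/1.5) = 4.076 m/s.
Uniform sphere: k = 0.4, giving v = √(2×9.81×1.27/1.4) = 4.219 m/s.
The smaller k wins: the uniform sphere, at ≈ 4.22 m/s.

the uniform sphere, at v ≈ 4.22 m/s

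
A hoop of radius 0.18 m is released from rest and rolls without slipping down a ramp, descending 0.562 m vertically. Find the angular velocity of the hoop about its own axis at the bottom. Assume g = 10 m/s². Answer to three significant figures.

For this body I = MR², i.e. k = I/(MR²) = 1.
Rolling without slipping gives ω = v/R, so the total kinetic energy is ½Mv² + ½Iω² = ½(1+k)Mv² = Mv².
Energy conservation Mgh = ½(1+k)Mv² gives v = √(2gh/(1+k)) = √(2 × 10 × 0.562 / 2) = 2.371 m/s.
Then ω = v/R = 2.371 / 0.18 ≈ 13.2 rad/s.

ω ≈ 13.2 rad/s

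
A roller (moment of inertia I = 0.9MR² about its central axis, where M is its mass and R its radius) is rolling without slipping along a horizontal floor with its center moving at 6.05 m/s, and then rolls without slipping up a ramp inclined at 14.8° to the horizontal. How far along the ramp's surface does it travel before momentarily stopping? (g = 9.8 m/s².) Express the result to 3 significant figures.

d ≈ 13.9 m

With I = 0.9MR², the ratio k = I/(MR²) is 0.9.
Rolling without slipping gives ω = v/R, so the total kinetic energy is ½Mv² + ½Iω² = ½(1+k)Mv² = (19/20)Mv².
Setting this equal to Mgh gives the vertical rise h = (1+k)v₀²/(2g) = 1.9×6.05²/(2×9.8) = 3.548 m.
The distance along the slope is d = h/sinθ = 3.548/sin14.8° ≈ 13.9 m.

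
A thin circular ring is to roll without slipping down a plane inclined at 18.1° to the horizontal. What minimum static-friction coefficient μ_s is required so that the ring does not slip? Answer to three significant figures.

μ_min ≈ 0.163

The moment of inertia is MR², giving k ≡ I/(MR²) = 1.
Translational: Mg sinθ − f = Ma. Rotational about the CM: fR = Iα = kMRa, so f = kMa.
These give a = g sinθ/(1+k) and the required friction f = kMg sinθ/(1+k).
With N = Mg cosθ, the no-slip condition f ≤ μN gives μ_min = f/N = k tanθ/(1+k).
μ_min = 1 × tan18.1° / 2 ≈ 0.163.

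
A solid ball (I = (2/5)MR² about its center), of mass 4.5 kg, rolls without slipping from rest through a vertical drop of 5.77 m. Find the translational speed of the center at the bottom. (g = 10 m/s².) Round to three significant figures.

v ≈ 9.08 m/s

For this body I = (2/5)MR², i.e. k = I/(MR²) = 0.4.
Pure rolling means v = ωR; then KE = ½Mv² + ½I(v/R)² = ½(1+k)Mv² = (7/10)Mv².
Setting Mgh = (7/10)Mv² gives v = √(2gh/(1+k)) = √(2·10·5.77/1.4) ≈ 9.08 m/s.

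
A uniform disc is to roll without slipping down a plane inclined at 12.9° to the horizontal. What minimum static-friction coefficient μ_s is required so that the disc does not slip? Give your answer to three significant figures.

μ_min ≈ 0.0763

With I = (1/2)MR², the ratio k = I/(MR²) is 0.5.
Translational: Mg sinθ − f = Ma. Rotational about the CM: fR = Iα = kMRa, so f = kMa.
These give a = g sinθ/(1+k) and the required friction f = kMg sinθ/(1+k).
The normal force is N = Mg cosθ, so μ_min = f/N = k tanθ/(1+k).
μ_min = 0.5 × tan12.9° / 1.5 ≈ 0.0763.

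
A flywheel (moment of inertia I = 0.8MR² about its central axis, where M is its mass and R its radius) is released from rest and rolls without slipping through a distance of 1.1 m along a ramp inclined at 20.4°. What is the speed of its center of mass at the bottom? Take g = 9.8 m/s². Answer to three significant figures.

Here I = 0.8MR², so the shape factor k = I/(MR²) = 0.8.
Since it rolls without slipping, ω = v/R and KE = ½Mv² + ½Iω² = ½(1+k)Mv² = (9/10)Mv².
The vertical drop is h = L sinθ = 1.1 × sin20.4° = 0.3834 m.
Setting Mgh = (9/10)Mv² gives v = √(2gh/(1+k)) = √(2·9.8·0.3834/1.8) ≈ 2.04 m/s.

v ≈ 2.04 m/s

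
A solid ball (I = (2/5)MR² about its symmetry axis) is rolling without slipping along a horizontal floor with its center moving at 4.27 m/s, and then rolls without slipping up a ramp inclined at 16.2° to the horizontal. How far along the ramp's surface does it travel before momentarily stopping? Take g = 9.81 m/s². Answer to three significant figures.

d ≈ 4.66 m

Here I = (2/5)MR², so the shape factor k = I/(MR²) = 0.4.
Rolling without slipping gives ω = v/R, so the total kinetic energy is ½Mv² + ½Iω² = ½(1+k)Mv² = (7/10)Mv².
Setting this equal to Mgh gives the vertical rise h = (1+k)v₀²/(2g) = 1.4×4.27²/(2×9.81) = 1.301 m.
The distance along the slope is d = h/sinθ = 1.301/sin16.2° ≈ 4.66 m.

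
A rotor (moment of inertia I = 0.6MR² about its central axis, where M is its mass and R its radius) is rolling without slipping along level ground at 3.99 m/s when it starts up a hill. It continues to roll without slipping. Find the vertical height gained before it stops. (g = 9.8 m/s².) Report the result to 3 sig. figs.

h ≈ 1.30 m

Here I = 0.6MR², so the shape factor k = I/(MR²) = 0.6.
Since it rolls without slipping, ω = v/R and KE = ½Mv² + ½Iω² = ½(1+k)Mv² = (4/5)Mv².
All of this converts to potential energy at the highest point: (4/5)Mv₀² = Mgh.
Thus h = (1+k)v₀²/(2g) = 1.6 × 3.99² / (2 × 9.8) ≈ 1.30 m.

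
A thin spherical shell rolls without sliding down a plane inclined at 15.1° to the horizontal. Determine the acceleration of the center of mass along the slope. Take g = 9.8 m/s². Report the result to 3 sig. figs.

Here I = (2/3)MR², so the shape factor k = I/(MR²) = 2/3.
Newton's second law down the slope: Mg sinθ − f = Ma. The torque equation fR = Iα (with α = a/R) gives f = kMa.
Eliminating f: Mg sinθ = (1+k)Ma, so a = g sinθ/(1+k) = 9.8 × sin15.1° / 1.667 ≈ 1.53 m/s².

a ≈ 1.53 m/s²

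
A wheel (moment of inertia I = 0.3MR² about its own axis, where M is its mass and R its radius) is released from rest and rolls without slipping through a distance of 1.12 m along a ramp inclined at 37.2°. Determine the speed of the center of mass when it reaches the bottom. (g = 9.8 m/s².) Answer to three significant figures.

For this body I = 0.3MR², i.e. k = I/(MR²) = 0.3.
Since it rolls without slipping, ω = v/R and KE = ½Mv² + ½Iω² = ½(1+k)Mv² = (13/20)Mv².
The vertical drop is h = L sinθ = 1.12 × sin37.2° = 0.6772 m.
Setting Mgh = (13/20)Mv² gives v = √(2gh/(1+k)) = √(2·9.8·0.6772/1.3) ≈ 3.20 m/s.

v ≈ 3.20 m/s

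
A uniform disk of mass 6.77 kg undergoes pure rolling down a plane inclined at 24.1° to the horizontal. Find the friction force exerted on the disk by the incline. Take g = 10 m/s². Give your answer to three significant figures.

f ≈ 9.21 N

Here I = (1/2)MR², so the shape factor k = I/(MR²) = 0.5.
Newton's second law down the slope: Mg sinθ − f = Ma. The torque equation fR = Iα (with α = a/R) gives f = kMa.
Combining, a = g sinθ/(1+k) and f = kMa = kMg sinθ/(1+k).
f = 0.5 × 6.77 × 10 × sin24.1° / 1.5 ≈ 9.21 N.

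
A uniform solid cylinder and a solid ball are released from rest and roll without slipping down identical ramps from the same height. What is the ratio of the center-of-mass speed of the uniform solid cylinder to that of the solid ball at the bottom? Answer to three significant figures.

Each satisfies Mgh = ½(1+k)Mv² with k = I/(MR²), so v ∝ 1/√(1+k).
For the uniform solid cylinder k = 0.5; for the solid ball k = 0.4.
v₁/v₂ = √((1+k₂)/(1+k₁)) = √(1.4/1.5) ≈ 0.966.

v_ratio ≈ 0.966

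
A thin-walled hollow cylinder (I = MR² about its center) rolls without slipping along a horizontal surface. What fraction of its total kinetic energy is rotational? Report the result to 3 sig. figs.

The moment of inertia is MR², giving k ≡ I/(MR²) = 1.
With ω = v/R, KE_trans = ½Mv² and KE_rot = ½Iω² = ½kMv², so KE_total = ½(1+k)Mv².
The rotational fraction is therefore k/(1+k) = 1/2 ≈ 0.500.

fraction ≈ 0.500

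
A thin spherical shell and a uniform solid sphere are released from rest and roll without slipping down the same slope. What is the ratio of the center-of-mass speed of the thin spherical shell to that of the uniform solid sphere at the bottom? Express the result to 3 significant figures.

v_ratio ≈ 0.917

Each satisfies Mgh = ½(1+k)Mv² with k = I/(MR²), so v ∝ 1/√(1+k).
For the thin spherical shell k = 2/3; for the uniform solid sphere k = 0.4.
v₁/v₂ = √((1+k₂)/(1+k₁)) = √(1.4/1.667) ≈ 0.917.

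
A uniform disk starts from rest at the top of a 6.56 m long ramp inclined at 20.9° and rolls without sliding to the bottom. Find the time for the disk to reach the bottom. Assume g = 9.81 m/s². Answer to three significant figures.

t ≈ 2.37 s

Here I = (1/2)MR², so the shape factor k = I/(MR²) = 0.5.
Along the incline Mg sinθ − f = Ma, and torque about the center fR = Iα = kMR²(a/R) gives f = kMa.
Hence a = g sinθ/(1+k) = 9.81×sin20.9°/1.5 = 2.333 m/s².
Starting from rest, L = ½at², so t = √(2L/a) = √(2×6.56/2.333) ≈ 2.37 s.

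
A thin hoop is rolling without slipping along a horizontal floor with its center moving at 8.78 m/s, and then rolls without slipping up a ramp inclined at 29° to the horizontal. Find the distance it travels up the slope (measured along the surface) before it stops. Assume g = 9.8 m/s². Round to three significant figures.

d ≈ 16.2 m

For this body I = MR², i.e. k = I/(MR²) = 1.
Rolling without slipping gives ω = v/R, so the total kinetic energy is ½Mv² + ½Iω² = ½(1+k)Mv² = Mv².
Setting this equal to Mgh gives the vertical rise h = (1+k)v₀²/(2g) = 2×8.78²/(2×9.8) = 7.866 m.
Along the incline, d = h/sinθ = 7.866/sin29° ≈ 16.2 m.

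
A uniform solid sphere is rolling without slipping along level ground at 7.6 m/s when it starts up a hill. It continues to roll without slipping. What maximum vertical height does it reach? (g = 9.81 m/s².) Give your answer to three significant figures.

h ≈ 4.12 m

With I = (2/5)MR², the ratio k = I/(MR²) is 0.4.
Since it rolls without slipping, ω = v/R and KE = ½Mv² + ½Iω² = ½(1+k)Mv² = (7/10)Mv².
At the top the kinetic energy is zero, so (7/10)Mv₀² = Mgh.
Thus h = (1+k)v₀²/(2g) = 1.4 × 7.6² / (2 × 9.81) ≈ 4.12 m.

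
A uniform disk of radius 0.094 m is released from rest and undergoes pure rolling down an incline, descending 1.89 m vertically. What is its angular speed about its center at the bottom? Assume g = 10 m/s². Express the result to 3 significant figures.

Here I = (1/2)MR², so the shape factor k = I/(MR²) = 0.5.
Rolling without slipping gives ω = v/R, so the total kinetic energy is ½Mv² + ½Iω² = ½(1+k)Mv² = (3/4)Mv².
Energy conservation Mgh = ½(1+k)Mv² gives v = √(2gh/(1+k)) = √(2 × 10 × 1.89 / 1.5) = 5.02 m/s.
The angular speed follows from ω = v/R = 5.02/0.094 ≈ 53.4 rad/s.

ω ≈ 53.4 rad/s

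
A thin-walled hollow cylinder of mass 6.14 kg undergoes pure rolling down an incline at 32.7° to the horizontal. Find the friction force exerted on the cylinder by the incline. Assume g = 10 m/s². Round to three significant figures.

f ≈ 16.6 N

For this body I = MR², i.e. k = I/(MR²) = 1.
Newton's second law down the slope: Mg sinθ − f = Ma. The torque equation fR = Iα (with α = a/R) gives f = kMa.
Combining, a = g sinθ/(1+k) and f = kMa = kMg sinθ/(1+k).
f = 1 × 6.14 × 10 × sin32.7° / 2 ≈ 16.6 N.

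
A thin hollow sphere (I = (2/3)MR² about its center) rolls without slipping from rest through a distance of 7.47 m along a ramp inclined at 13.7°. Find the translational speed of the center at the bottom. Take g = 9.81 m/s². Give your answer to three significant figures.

With I = (2/3)MR², the ratio k = I/(MR²) is 2/3.
Since it rolls without slipping, ω = v/R and KE = ½Mv² + ½Iω² = ½(1+k)Mv² = (5/6)Mv².
The vertical drop is h = L sinθ = 7.47 × sin13.7° = 1.769 m.
Setting Mgh = (5/6)Mv² gives v = √(2gh/(1+k)) = √(2·9.81·1.769/1.667) ≈ 4.56 m/s.

v ≈ 4.56 m/s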